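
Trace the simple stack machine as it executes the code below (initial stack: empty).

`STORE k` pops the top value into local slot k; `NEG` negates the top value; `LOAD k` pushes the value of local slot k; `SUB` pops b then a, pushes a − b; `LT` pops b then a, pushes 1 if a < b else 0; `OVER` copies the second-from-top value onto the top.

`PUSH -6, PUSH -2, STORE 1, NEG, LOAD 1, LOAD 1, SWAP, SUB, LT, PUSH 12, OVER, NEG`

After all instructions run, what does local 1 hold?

PUSH -6  -6
PUSH -2  -6 -2
STORE 1  -6
NEG      6
LOAD 1   6 -2
LOAD 1   6 -2 -2
SWAP     6 -2 -2
SUB      6 0
LT       0
PUSH 12  0 12
OVER     0 12 0
NEG      0 12 0

-2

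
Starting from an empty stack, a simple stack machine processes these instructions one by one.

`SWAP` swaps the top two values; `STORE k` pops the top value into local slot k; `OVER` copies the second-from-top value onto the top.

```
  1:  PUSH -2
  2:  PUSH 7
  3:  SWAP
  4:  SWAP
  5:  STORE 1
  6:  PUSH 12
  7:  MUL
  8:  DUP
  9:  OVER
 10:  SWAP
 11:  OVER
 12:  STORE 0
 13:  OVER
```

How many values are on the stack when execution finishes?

4

PUSH -2  [-2]
PUSH 7   [-2, 7]
SWAP     [7, -2]
SWAP     [-2, 7]
STORE 1  [-2]
PUSH 12  [-2, 12]
MUL      [-24]
DUP      [-24, -24]
OVER     [-24, -24, -24]
SWAP     [-24, -24, -24]
OVER     [-24, -24, -24, -24]
STORE 0  [-24, -24, -24]
OVER     [-24, -24, -24, -24]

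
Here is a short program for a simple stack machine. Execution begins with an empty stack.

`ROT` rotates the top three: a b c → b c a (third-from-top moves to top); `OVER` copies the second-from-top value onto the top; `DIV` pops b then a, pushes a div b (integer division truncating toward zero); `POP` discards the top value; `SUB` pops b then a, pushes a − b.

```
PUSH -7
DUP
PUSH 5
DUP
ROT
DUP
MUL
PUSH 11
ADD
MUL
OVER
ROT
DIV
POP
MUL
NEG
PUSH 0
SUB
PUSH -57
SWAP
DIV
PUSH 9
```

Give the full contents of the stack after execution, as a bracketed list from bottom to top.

PUSH -7   [-7]
DUP       [-7, -7]
PUSH 5    [-7, -7, 5]
DUP       [-7, -7, 5, 5]
ROT       [-7, 5, 5, -7]
DUP       [-7, 5, 5, -7, -7]
MUL       [-7, 5, 5, 49]
PUSH 11   [-7, 5, 5, 49, 11]
ADD       [-7, 5, 5, 60]
MUL       [-7, 5, 300]
OVER      [-7, 5, 300, 5]
ROT       [-7, 300, 5, 5]
DIV       [-7, 300, 1]
POP       [-7, 300]
MUL       [-2100]
NEG       [2100]
PUSH 0    [2100, 0]
SUB       [2100]
PUSH -57  [2100, -57]
SWAP      [-57, 2100]
DIV       [0]
PUSH 9    [0, 9]

[0, 9]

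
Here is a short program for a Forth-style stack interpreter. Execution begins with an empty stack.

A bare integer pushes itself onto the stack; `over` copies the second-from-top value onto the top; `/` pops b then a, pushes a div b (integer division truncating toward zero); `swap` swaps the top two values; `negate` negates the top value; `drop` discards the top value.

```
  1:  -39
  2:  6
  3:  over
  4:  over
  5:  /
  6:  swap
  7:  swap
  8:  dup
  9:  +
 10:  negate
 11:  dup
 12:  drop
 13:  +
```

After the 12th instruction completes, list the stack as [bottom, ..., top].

[-39, 6, 12]

-39     -39
6       -39 6
over    -39 6 -39
over    -39 6 -39 6
/       -39 6 -6
swap    -39 -6 6
swap    -39 6 -6
dup     -39 6 -6 -6
+       -39 6 -12
negate  -39 6 12
dup     -39 6 12 12
drop    -39 6 12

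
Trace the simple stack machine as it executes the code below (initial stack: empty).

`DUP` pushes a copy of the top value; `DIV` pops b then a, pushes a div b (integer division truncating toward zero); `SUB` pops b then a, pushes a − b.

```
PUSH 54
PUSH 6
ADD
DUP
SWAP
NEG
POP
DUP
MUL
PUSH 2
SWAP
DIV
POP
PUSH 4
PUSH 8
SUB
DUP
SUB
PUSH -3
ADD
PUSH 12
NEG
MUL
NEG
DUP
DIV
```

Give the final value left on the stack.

1

PUSH 54 → [54]
PUSH 6  → [54, 6]
ADD     → [60]
DUP     → [60, 60]
SWAP    → [60, 60]
NEG     → [60, -60]
POP     → [60]
DUP     → [60, 60]
MUL     → [3600]
PUSH 2  → [3600, 2]
SWAP    → [2, 3600]
DIV     → [0]
POP     → []
PUSH 4  → [4]
PUSH 8  → [4, 8]
SUB     → [-4]
DUP     → [-4, -4]
SUB     → [0]
PUSH -3 → [0, -3]
ADD     → [-3]
PUSH 12 → [-3, 12]
NEG     → [-3, -12]
MUL     → [36]
NEG     → [-36]
DUP     → [-36, -36]
DIV     → [1]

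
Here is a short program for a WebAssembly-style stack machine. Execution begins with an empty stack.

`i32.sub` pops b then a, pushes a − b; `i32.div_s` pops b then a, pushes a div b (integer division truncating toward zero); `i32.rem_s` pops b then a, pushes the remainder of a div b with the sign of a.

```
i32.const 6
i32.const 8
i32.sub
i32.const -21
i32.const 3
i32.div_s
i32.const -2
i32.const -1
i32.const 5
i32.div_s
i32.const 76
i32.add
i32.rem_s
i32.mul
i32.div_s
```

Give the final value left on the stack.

i32.const 6    6
i32.const 8    6 8
i32.sub        -2
i32.const -21  -2 -21
i32.const 3    -2 -21 3
i32.div_s      -2 -7
i32.const -2   -2 -7 -2
i32.const -1   -2 -7 -2 -1
i32.const 5    -2 -7 -2 -1 5
i32.div_s      -2 -7 -2 0
i32.const 76   -2 -7 -2 0 76
i32.add        -2 -7 -2 76
i32.rem_s      -2 -7 -2
i32.mul        -2 14
i32.div_s      0

0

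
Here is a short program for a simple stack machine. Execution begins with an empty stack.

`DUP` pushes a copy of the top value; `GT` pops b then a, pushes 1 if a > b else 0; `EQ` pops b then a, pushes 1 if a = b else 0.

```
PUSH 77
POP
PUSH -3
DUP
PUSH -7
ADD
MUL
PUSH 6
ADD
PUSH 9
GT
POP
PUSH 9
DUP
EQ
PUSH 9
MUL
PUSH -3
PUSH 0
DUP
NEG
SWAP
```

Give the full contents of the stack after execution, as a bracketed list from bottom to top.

PUSH 77  77
POP      (empty)
PUSH -3  -3
DUP      -3 -3
PUSH -7  -3 -3 -7
ADD      -3 -10
MUL      30
PUSH 6   30 6
ADD      36
PUSH 9   36 9
GT       1
POP      (empty)
PUSH 9   9
DUP      9 9
EQ       1
PUSH 9   1 9
MUL      9
PUSH -3  9 -3
PUSH 0   9 -3 0
DUP      9 -3 0 0
NEG      9 -3 0 0
SWAP     9 -3 0 0

[9, -3, 0, 0]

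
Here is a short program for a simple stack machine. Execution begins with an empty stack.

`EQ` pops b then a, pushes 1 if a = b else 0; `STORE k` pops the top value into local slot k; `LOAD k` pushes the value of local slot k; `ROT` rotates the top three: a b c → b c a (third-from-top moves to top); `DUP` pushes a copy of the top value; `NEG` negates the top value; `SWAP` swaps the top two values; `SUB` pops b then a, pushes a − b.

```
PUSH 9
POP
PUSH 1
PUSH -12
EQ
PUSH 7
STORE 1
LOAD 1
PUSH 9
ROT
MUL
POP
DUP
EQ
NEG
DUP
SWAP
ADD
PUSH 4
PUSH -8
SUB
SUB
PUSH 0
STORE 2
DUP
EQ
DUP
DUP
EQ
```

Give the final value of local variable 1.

7

PUSH 9    [9]
POP       []
PUSH 1    [1]
PUSH -12  [1, -12]
EQ        [0]
PUSH 7    [0, 7]
STORE 1   [0]
LOAD 1    [0, 7]
PUSH 9    [0, 7, 9]
ROT       [7, 9, 0]
MUL       [7, 0]
POP       [7]
DUP       [7, 7]
EQ        [1]
NEG       [-1]
DUP       [-1, -1]
SWAP      [-1, -1]
ADD       [-2]
PUSH 4    [-2, 4]
PUSH -8   [-2, 4, -8]
SUB       [-2, 12]
SUB       [-14]
PUSH 0    [-14, 0]
STORE 2   [-14]
DUP       [-14, -14]
EQ        [1]
DUP       [1, 1]
DUP       [1, 1, 1]
EQ        [1, 1]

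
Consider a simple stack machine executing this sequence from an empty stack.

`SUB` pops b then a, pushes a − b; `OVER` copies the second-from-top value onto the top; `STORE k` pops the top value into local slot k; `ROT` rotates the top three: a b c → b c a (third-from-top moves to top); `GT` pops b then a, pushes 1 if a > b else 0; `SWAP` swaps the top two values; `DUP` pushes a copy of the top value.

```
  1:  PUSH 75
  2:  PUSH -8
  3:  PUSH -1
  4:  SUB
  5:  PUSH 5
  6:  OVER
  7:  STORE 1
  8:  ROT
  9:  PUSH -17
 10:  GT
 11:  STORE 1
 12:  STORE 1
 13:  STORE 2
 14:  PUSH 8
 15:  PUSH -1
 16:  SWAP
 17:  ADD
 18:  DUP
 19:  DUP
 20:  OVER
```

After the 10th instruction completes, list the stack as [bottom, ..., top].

[-7, 5, 1]

PUSH 75  : 75
PUSH -8  : 75 -8
PUSH -1  : 75 -8 -1
SUB      : 75 -7
PUSH 5   : 75 -7 5
OVER     : 75 -7 5 -7
STORE 1  : 75 -7 5
ROT      : -7 5 75
PUSH -17 : -7 5 75 -17
GT       : -7 5 1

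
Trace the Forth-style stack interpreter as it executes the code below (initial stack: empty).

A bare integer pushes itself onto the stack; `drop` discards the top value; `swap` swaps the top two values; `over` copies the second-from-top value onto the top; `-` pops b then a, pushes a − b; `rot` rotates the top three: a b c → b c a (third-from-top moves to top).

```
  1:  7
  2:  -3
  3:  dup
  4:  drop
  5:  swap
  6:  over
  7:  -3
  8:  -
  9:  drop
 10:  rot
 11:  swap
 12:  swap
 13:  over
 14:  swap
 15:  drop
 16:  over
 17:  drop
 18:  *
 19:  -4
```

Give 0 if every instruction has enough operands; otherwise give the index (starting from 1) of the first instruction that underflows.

7    -> 7
-3   -> 7 -3
dup  -> 7 -3 -3
drop -> 7 -3
swap -> -3 7
over -> -3 7 -3
-3   -> -3 7 -3 -3
-    -> -3 7 0
drop -> -3 7
rot  — needs 3 operands, stack has 2 → underflow

10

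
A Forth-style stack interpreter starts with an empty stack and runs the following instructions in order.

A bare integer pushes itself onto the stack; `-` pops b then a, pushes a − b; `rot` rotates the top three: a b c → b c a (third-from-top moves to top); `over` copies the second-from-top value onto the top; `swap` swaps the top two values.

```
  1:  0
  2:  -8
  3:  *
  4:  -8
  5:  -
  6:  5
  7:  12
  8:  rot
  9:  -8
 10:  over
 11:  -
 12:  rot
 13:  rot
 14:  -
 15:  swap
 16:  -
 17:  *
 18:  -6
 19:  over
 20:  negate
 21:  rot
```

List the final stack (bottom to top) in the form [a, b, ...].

[-6, -100, 100]

0      : 0
-8     : 0 -8
*      : 0
-8     : 0 -8
-      : 8
5      : 8 5
12     : 8 5 12
rot    : 5 12 8
-8     : 5 12 8 -8
over   : 5 12 8 -8 8
-      : 5 12 8 -16
rot    : 5 8 -16 12
rot    : 5 -16 12 8
-      : 5 -16 4
swap   : 5 4 -16
-      : 5 20
*      : 100
-6     : 100 -6
over   : 100 -6 100
negate : 100 -6 -100
rot    : -6 -100 100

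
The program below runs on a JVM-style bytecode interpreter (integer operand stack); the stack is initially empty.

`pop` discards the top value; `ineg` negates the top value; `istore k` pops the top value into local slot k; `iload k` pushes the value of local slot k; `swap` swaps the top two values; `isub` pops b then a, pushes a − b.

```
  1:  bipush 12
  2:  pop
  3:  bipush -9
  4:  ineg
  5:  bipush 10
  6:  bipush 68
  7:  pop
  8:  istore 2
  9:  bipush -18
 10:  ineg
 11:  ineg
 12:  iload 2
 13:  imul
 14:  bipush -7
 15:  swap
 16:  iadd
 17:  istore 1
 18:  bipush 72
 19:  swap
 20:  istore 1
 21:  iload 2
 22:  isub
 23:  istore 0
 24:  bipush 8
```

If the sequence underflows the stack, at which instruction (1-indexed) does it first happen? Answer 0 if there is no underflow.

bipush 12   [12]
pop         []
bipush -9   [-9]
ineg        [9]
bipush 10   [9, 10]
bipush 68   [9, 10, 68]
pop         [9, 10]
istore 2    [9]
bipush -18  [9, -18]
ineg        [9, 18]
ineg        [9, -18]
iload 2     [9, -18, 10]
imul        [9, -180]
bipush -7   [9, -180, -7]
swap        [9, -7, -180]
iadd        [9, -187]
istore 1    [9]
bipush 72   [9, 72]
swap        [72, 9]
istore 1    [72]
iload 2     [72, 10]
isub        [62]
istore 0    []
bipush 8    [8]

0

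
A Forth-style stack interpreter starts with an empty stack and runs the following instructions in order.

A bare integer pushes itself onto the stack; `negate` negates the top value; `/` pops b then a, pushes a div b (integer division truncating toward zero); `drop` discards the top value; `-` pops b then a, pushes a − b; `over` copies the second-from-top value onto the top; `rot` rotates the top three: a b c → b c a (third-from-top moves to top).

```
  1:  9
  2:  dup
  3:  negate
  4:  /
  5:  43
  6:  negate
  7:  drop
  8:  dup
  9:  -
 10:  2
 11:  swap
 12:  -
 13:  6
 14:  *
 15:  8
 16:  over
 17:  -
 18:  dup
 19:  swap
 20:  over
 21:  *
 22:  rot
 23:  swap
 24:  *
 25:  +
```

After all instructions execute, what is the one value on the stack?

188

9      : [9]
dup    : [9, 9]
negate : [9, -9]
/      : [-1]
43     : [-1, 43]
negate : [-1, -43]
drop   : [-1]
dup    : [-1, -1]
-      : [0]
2      : [0, 2]
swap   : [2, 0]
-      : [2]
6      : [2, 6]
*      : [12]
8      : [12, 8]
over   : [12, 8, 12]
-      : [12, -4]
dup    : [12, -4, -4]
swap   : [12, -4, -4]
over   : [12, -4, -4, -4]
*      : [12, -4, 16]
rot    : [-4, 16, 12]
swap   : [-4, 12, 16]
*      : [-4, 192]
+      : [188]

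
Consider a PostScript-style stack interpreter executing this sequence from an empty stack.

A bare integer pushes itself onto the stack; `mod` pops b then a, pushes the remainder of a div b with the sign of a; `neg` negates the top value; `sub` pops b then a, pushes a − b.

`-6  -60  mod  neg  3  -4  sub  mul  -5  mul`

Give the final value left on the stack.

-6   -6
-60  -6 -60
mod  -6
neg  6
3    6 3
-4   6 3 -4
sub  6 7
mul  42
-5   42 -5
mul  -210

-210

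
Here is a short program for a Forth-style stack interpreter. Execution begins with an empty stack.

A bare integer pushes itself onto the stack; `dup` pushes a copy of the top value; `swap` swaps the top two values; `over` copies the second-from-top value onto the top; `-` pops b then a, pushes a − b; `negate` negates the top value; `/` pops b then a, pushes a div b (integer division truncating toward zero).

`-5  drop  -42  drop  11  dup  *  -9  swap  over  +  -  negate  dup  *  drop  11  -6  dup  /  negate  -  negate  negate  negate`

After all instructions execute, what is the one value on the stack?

-5     : [-5]
drop   : []
-42    : [-42]
drop   : []
11     : [11]
dup    : [11, 11]
*      : [121]
-9     : [121, -9]
swap   : [-9, 121]
over   : [-9, 121, -9]
+      : [-9, 112]
-      : [-121]
negate : [121]
dup    : [121, 121]
*      : [14641]
drop   : []
11     : [11]
-6     : [11, -6]
dup    : [11, -6, -6]
/      : [11, 1]
negate : [11, -1]
-      : [12]
negate : [-12]
negate : [12]
negate : [-12]

-12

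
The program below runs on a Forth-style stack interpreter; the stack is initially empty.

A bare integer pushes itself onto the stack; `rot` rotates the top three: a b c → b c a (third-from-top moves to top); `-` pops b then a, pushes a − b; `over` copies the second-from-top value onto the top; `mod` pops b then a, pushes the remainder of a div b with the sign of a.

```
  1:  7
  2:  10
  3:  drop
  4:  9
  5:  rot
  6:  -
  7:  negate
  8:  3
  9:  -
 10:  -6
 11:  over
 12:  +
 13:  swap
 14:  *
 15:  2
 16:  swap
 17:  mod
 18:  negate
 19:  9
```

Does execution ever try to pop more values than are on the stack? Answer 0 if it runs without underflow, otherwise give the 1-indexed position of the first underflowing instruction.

5

7    : [7]
10   : [7, 10]
drop : [7]
9    : [7, 9]
rot  — needs 3 operands, stack has 2 → underflow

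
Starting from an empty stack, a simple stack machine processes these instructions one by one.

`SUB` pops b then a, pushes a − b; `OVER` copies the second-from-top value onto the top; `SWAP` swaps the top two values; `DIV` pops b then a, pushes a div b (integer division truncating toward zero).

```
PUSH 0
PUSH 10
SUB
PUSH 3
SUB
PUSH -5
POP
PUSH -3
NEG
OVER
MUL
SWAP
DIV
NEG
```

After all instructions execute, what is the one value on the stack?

-3

PUSH 0  -> [0]
PUSH 10 -> [0, 10]
SUB     -> [-10]
PUSH 3  -> [-10, 3]
SUB     -> [-13]
PUSH -5 -> [-13, -5]
POP     -> [-13]
PUSH -3 -> [-13, -3]
NEG     -> [-13, 3]
OVER    -> [-13, 3, -13]
MUL     -> [-13, -39]
SWAP    -> [-39, -13]
DIV     -> [3]
NEG     -> [-3]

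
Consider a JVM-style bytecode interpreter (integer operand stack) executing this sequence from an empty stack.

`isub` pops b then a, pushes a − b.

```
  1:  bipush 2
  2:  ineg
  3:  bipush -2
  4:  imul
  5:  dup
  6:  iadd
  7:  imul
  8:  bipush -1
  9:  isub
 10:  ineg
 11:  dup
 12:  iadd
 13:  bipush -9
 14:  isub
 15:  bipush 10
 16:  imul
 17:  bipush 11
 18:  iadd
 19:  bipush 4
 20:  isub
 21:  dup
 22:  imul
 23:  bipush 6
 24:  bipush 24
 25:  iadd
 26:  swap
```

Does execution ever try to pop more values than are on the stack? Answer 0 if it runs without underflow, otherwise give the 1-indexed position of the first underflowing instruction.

7

bipush 2  → [2]
ineg      → [-2]
bipush -2 → [-2, -2]
imul      → [4]
dup       → [4, 4]
iadd      → [8]
imul  — needs 2 operands, stack has 1 → underflow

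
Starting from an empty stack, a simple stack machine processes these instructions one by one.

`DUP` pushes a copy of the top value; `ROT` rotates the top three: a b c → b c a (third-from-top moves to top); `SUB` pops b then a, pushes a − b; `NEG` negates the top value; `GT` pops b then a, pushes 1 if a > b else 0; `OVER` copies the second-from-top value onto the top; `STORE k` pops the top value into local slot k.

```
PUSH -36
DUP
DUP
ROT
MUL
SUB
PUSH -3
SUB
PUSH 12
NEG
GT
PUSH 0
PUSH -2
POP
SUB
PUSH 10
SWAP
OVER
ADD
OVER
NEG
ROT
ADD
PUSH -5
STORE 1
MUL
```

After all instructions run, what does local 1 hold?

PUSH -36  -36
DUP       -36 -36
DUP       -36 -36 -36
ROT       -36 -36 -36
MUL       -36 1296
SUB       -1332
PUSH -3   -1332 -3
SUB       -1329
PUSH 12   -1329 12
NEG       -1329 -12
GT        0
PUSH 0    0 0
PUSH -2   0 0 -2
POP       0 0
SUB       0
PUSH 10   0 10
SWAP      10 0
OVER      10 0 10
ADD       10 10
OVER      10 10 10
NEG       10 10 -10
ROT       10 -10 10
ADD       10 0
PUSH -5   10 0 -5
STORE 1   10 0
MUL       0

-5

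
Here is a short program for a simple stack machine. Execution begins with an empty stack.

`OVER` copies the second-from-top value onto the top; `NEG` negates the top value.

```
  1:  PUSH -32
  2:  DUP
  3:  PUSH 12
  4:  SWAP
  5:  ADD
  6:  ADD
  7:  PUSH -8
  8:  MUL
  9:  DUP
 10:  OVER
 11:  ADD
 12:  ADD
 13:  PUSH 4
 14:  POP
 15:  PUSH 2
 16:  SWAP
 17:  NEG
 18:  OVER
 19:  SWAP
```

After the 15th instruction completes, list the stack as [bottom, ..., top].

[1248, 2]

PUSH -32 -> [-32]
DUP      -> [-32, -32]
PUSH 12  -> [-32, -32, 12]
SWAP     -> [-32, 12, -32]
ADD      -> [-32, -20]
ADD      -> [-52]
PUSH -8  -> [-52, -8]
MUL      -> [416]
DUP      -> [416, 416]
OVER     -> [416, 416, 416]
ADD      -> [416, 832]
ADD      -> [1248]
PUSH 4   -> [1248, 4]
POP      -> [1248]
PUSH 2   -> [1248, 2]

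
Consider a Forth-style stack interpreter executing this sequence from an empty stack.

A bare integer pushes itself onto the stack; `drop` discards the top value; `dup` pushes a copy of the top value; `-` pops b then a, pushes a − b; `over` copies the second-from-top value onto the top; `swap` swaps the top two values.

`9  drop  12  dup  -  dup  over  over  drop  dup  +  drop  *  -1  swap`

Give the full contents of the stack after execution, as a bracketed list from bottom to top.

9    -> [9]
drop -> []
12   -> [12]
dup  -> [12, 12]
-    -> [0]
dup  -> [0, 0]
over -> [0, 0, 0]
over -> [0, 0, 0, 0]
drop -> [0, 0, 0]
dup  -> [0, 0, 0, 0]
+    -> [0, 0, 0]
drop -> [0, 0]
*    -> [0]
-1   -> [0, -1]
swap -> [-1, 0]

[-1, 0]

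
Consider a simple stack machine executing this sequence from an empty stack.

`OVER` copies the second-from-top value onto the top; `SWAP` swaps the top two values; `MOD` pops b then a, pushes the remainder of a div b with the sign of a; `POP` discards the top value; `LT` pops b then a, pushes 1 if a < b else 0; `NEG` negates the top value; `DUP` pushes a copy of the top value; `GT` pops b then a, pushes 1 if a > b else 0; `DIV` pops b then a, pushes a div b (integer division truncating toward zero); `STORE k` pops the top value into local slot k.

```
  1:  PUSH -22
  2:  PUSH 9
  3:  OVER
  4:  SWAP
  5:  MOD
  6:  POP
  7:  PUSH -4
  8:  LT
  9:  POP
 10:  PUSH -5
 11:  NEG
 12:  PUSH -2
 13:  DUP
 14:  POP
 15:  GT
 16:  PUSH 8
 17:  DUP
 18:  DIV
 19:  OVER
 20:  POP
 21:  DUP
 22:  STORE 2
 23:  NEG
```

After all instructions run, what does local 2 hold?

1

PUSH -22  -22
PUSH 9    -22 9
OVER      -22 9 -22
SWAP      -22 -22 9
MOD       -22 -4
POP       -22
PUSH -4   -22 -4
LT        1
POP       (empty)
PUSH -5   -5
NEG       5
PUSH -2   5 -2
DUP       5 -2 -2
POP       5 -2
GT        1
PUSH 8    1 8
DUP       1 8 8
DIV       1 1
OVER      1 1 1
POP       1 1
DUP       1 1 1
STORE 2   1 1
NEG       1 -1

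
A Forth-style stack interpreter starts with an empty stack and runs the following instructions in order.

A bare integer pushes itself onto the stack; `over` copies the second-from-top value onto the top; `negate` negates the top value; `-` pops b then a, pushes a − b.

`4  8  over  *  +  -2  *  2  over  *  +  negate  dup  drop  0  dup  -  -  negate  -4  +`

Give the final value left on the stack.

4      -> [4]
8      -> [4, 8]
over   -> [4, 8, 4]
*      -> [4, 32]
+      -> [36]
-2     -> [36, -2]
*      -> [-72]
2      -> [-72, 2]
over   -> [-72, 2, -72]
*      -> [-72, -144]
+      -> [-216]
negate -> [216]
dup    -> [216, 216]
drop   -> [216]
0      -> [216, 0]
dup    -> [216, 0, 0]
-      -> [216, 0]
-      -> [216]
negate -> [-216]
-4     -> [-216, -4]
+      -> [-220]

-220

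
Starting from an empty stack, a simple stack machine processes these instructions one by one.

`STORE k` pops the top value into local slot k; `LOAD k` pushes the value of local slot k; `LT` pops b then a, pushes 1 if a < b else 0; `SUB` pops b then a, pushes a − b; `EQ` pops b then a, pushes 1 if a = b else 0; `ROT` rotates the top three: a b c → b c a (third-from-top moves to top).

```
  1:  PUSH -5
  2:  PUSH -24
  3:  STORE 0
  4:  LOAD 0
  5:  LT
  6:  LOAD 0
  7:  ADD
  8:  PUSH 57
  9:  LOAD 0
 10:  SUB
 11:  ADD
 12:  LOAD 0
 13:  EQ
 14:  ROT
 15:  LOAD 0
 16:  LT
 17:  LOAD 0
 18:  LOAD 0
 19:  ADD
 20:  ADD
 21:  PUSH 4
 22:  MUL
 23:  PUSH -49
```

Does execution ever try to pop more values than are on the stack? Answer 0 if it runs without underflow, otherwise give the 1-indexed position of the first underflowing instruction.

14

PUSH -5  : -5
PUSH -24 : -5 -24
STORE 0  : -5
LOAD 0   : -5 -24
LT       : 0
LOAD 0   : 0 -24
ADD      : -24
PUSH 57  : -24 57
LOAD 0   : -24 57 -24
SUB      : -24 81
ADD      : 57
LOAD 0   : 57 -24
EQ       : 0
ROT  — needs 3 operands, stack has 1 → underflow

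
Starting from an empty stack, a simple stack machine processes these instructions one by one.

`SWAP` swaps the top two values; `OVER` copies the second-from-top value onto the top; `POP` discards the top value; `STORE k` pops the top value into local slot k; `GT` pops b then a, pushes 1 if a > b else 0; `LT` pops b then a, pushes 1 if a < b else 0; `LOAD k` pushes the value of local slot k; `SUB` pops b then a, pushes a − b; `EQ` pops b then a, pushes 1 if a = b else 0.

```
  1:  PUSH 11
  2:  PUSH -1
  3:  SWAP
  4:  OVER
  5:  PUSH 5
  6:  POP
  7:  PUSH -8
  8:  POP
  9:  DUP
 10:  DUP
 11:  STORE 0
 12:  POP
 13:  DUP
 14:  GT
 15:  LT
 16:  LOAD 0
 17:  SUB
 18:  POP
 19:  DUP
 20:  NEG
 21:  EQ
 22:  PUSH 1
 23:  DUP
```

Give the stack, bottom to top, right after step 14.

[-1, 11, 0]

PUSH 11 → [11]
PUSH -1 → [11, -1]
SWAP    → [-1, 11]
OVER    → [-1, 11, -1]
PUSH 5  → [-1, 11, -1, 5]
POP     → [-1, 11, -1]
PUSH -8 → [-1, 11, -1, -8]
POP     → [-1, 11, -1]
DUP     → [-1, 11, -1, -1]
DUP     → [-1, 11, -1, -1, -1]
STORE 0 → [-1, 11, -1, -1]
POP     → [-1, 11, -1]
DUP     → [-1, 11, -1, -1]
GT      → [-1, 11, 0]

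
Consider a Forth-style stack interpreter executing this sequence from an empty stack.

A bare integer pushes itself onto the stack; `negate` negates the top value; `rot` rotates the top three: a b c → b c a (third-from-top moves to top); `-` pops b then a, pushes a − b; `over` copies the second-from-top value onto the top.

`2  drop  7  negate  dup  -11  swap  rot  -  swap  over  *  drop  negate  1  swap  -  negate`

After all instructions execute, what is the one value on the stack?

2      → [2]
drop   → []
7      → [7]
negate → [-7]
dup    → [-7, -7]
-11    → [-7, -7, -11]
swap   → [-7, -11, -7]
rot    → [-11, -7, -7]
-      → [-11, 0]
swap   → [0, -11]
over   → [0, -11, 0]
*      → [0, 0]
drop   → [0]
negate → [0]
1      → [0, 1]
swap   → [1, 0]
-      → [1]
negate → [-1]

-1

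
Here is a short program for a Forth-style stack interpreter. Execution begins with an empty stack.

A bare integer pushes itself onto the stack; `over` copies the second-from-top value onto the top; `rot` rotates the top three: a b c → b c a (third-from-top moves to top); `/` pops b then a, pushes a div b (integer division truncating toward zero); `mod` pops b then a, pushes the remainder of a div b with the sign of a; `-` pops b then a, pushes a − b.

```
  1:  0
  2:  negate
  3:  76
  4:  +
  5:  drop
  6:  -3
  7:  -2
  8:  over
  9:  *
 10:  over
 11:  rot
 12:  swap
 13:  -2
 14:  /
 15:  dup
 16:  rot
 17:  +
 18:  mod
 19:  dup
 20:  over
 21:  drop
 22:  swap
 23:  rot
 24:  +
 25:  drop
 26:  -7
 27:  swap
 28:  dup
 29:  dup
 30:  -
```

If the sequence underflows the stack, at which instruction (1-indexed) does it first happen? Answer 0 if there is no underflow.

0      → 0
negate → 0
76     → 0 76
+      → 76
drop   → (empty)
-3     → -3
-2     → -3 -2
over   → -3 -2 -3
*      → -3 6
over   → -3 6 -3
rot    → 6 -3 -3
swap   → 6 -3 -3
-2     → 6 -3 -3 -2
/      → 6 -3 1
dup    → 6 -3 1 1
rot    → 6 1 1 -3
+      → 6 1 -2
mod    → 6 1
dup    → 6 1 1
over   → 6 1 1 1
drop   → 6 1 1
swap   → 6 1 1
rot    → 1 1 6
+      → 1 7
drop   → 1
-7     → 1 -7
swap   → -7 1
dup    → -7 1 1
dup    → -7 1 1 1
-      → -7 1 0

0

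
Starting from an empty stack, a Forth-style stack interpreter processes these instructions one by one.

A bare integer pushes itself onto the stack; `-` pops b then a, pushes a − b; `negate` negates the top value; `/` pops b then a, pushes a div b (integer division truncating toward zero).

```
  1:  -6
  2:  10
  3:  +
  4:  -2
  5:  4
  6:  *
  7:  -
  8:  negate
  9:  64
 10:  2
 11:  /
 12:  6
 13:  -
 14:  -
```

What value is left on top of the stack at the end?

-38

-6     : -6
10     : -6 10
+      : 4
-2     : 4 -2
4      : 4 -2 4
*      : 4 -8
-      : 12
negate : -12
64     : -12 64
2      : -12 64 2
/      : -12 32
6      : -12 32 6
-      : -12 26
-      : -38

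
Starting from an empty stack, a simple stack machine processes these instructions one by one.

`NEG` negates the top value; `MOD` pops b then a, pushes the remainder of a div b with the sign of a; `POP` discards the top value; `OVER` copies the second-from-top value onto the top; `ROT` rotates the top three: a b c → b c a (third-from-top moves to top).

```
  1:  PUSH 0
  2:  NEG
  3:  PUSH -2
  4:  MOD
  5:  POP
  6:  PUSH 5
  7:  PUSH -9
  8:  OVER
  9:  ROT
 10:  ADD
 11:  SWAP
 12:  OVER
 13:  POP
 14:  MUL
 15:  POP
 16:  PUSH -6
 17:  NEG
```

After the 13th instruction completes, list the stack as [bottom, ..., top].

PUSH 0  → [0]
NEG     → [0]
PUSH -2 → [0, -2]
MOD     → [0]
POP     → []
PUSH 5  → [5]
PUSH -9 → [5, -9]
OVER    → [5, -9, 5]
ROT     → [-9, 5, 5]
ADD     → [-9, 10]
SWAP    → [10, -9]
OVER    → [10, -9, 10]
POP     → [10, -9]

[10, -9]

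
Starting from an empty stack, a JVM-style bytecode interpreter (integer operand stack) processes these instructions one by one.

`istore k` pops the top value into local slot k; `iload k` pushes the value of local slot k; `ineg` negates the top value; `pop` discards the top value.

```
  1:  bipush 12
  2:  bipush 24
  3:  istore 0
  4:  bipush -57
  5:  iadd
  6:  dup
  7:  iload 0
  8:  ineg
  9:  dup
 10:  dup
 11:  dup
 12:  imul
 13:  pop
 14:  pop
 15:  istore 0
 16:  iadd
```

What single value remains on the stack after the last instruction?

bipush 12  : 12
bipush 24  : 12 24
istore 0   : 12
bipush -57 : 12 -57
iadd       : -45
dup        : -45 -45
iload 0    : -45 -45 24
ineg       : -45 -45 -24
dup        : -45 -45 -24 -24
dup        : -45 -45 -24 -24 -24
dup        : -45 -45 -24 -24 -24 -24
imul       : -45 -45 -24 -24 576
pop        : -45 -45 -24 -24
pop        : -45 -45 -24
istore 0   : -45 -45
iadd       : -90

-90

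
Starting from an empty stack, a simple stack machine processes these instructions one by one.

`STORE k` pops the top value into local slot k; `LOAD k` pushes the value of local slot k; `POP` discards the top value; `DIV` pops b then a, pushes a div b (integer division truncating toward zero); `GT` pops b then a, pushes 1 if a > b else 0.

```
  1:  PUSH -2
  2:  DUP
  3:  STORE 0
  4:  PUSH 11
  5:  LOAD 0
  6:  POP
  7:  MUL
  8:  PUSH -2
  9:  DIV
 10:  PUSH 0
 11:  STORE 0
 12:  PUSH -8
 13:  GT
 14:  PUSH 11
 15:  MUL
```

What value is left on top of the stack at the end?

11

PUSH -2  -2
DUP      -2 -2
STORE 0  -2
PUSH 11  -2 11
LOAD 0   -2 11 -2
POP      -2 11
MUL      -22
PUSH -2  -22 -2
DIV      11
PUSH 0   11 0
STORE 0  11
PUSH -8  11 -8
GT       1
PUSH 11  1 11
MUL      11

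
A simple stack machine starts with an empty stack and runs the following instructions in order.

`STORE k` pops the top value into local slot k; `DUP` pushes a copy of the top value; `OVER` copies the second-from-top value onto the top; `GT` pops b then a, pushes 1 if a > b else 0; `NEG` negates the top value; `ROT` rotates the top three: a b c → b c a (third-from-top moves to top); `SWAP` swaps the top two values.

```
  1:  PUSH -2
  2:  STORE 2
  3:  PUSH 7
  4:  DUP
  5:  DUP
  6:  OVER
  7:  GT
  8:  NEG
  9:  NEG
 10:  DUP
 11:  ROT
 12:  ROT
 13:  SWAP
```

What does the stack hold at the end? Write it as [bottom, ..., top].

PUSH -2 -> -2
STORE 2 -> (empty)
PUSH 7  -> 7
DUP     -> 7 7
DUP     -> 7 7 7
OVER    -> 7 7 7 7
GT      -> 7 7 0
NEG     -> 7 7 0
NEG     -> 7 7 0
DUP     -> 7 7 0 0
ROT     -> 7 0 0 7
ROT     -> 7 0 7 0
SWAP    -> 7 0 0 7

[7, 0, 0, 7]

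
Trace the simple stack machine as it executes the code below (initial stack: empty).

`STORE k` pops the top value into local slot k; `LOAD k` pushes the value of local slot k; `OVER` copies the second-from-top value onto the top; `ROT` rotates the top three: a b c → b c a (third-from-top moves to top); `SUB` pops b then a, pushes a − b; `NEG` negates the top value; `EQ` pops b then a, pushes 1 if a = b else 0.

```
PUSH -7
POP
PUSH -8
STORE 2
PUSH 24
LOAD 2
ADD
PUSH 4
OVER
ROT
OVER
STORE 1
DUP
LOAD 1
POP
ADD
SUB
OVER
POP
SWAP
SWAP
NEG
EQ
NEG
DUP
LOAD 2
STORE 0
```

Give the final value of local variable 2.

-8

PUSH -7 : [-7]
POP     : []
PUSH -8 : [-8]
STORE 2 : []
PUSH 24 : [24]
LOAD 2  : [24, -8]
ADD     : [16]
PUSH 4  : [16, 4]
OVER    : [16, 4, 16]
ROT     : [4, 16, 16]
OVER    : [4, 16, 16, 16]
STORE 1 : [4, 16, 16]
DUP     : [4, 16, 16, 16]
LOAD 1  : [4, 16, 16, 16, 16]
POP     : [4, 16, 16, 16]
ADD     : [4, 16, 32]
SUB     : [4, -16]
OVER    : [4, -16, 4]
POP     : [4, -16]
SWAP    : [-16, 4]
SWAP    : [4, -16]
NEG     : [4, 16]
EQ      : [0]
NEG     : [0]
DUP     : [0, 0]
LOAD 2  : [0, 0, -8]
STORE 0 : [0, 0]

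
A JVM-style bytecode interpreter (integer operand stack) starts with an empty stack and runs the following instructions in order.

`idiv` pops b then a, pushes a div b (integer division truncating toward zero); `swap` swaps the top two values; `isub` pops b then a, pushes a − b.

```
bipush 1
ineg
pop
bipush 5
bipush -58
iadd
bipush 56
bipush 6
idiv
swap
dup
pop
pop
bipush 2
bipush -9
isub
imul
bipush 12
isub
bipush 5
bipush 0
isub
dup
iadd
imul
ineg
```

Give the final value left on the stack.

-870

bipush 1   -> [1]
ineg       -> [-1]
pop        -> []
bipush 5   -> [5]
bipush -58 -> [5, -58]
iadd       -> [-53]
bipush 56  -> [-53, 56]
bipush 6   -> [-53, 56, 6]
idiv       -> [-53, 9]
swap       -> [9, -53]
dup        -> [9, -53, -53]
pop        -> [9, -53]
pop        -> [9]
bipush 2   -> [9, 2]
bipush -9  -> [9, 2, -9]
isub       -> [9, 11]
imul       -> [99]
bipush 12  -> [99, 12]
isub       -> [87]
bipush 5   -> [87, 5]
bipush 0   -> [87, 5, 0]
isub       -> [87, 5]
dup        -> [87, 5, 5]
iadd       -> [87, 10]
imul       -> [870]
ineg       -> [-870]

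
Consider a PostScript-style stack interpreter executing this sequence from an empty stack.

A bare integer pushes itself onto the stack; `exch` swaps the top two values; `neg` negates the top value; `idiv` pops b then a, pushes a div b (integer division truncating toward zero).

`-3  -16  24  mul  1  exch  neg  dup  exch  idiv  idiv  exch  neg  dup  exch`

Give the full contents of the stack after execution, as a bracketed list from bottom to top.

-3    [-3]
-16   [-3, -16]
24    [-3, -16, 24]
mul   [-3, -384]
1     [-3, -384, 1]
exch  [-3, 1, -384]
neg   [-3, 1, 384]
dup   [-3, 1, 384, 384]
exch  [-3, 1, 384, 384]
idiv  [-3, 1, 1]
idiv  [-3, 1]
exch  [1, -3]
neg   [1, 3]
dup   [1, 3, 3]
exch  [1, 3, 3]

[1, 3, 3]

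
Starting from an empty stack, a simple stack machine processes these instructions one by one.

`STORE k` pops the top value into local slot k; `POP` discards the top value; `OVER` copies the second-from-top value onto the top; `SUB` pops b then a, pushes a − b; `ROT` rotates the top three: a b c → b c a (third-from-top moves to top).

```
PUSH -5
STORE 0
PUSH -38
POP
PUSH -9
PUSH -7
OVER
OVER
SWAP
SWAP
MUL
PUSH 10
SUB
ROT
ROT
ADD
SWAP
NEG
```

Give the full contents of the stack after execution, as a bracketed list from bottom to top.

[-16, -53]

PUSH -5   [-5]
STORE 0   []
PUSH -38  [-38]
POP       []
PUSH -9   [-9]
PUSH -7   [-9, -7]
OVER      [-9, -7, -9]
OVER      [-9, -7, -9, -7]
SWAP      [-9, -7, -7, -9]
SWAP      [-9, -7, -9, -7]
MUL       [-9, -7, 63]
PUSH 10   [-9, -7, 63, 10]
SUB       [-9, -7, 53]
ROT       [-7, 53, -9]
ROT       [53, -9, -7]
ADD       [53, -16]
SWAP      [-16, 53]
NEG       [-16, -53]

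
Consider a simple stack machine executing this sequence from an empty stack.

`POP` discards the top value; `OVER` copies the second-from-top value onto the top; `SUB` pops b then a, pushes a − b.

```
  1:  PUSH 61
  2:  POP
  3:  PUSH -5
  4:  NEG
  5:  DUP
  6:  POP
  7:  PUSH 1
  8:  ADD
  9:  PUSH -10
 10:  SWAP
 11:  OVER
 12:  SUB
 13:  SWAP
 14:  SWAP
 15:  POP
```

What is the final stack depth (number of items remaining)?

PUSH 61   61
POP       (empty)
PUSH -5   -5
NEG       5
DUP       5 5
POP       5
PUSH 1    5 1
ADD       6
PUSH -10  6 -10
SWAP      -10 6
OVER      -10 6 -10
SUB       -10 16
SWAP      16 -10
SWAP      -10 16
POP       -10

1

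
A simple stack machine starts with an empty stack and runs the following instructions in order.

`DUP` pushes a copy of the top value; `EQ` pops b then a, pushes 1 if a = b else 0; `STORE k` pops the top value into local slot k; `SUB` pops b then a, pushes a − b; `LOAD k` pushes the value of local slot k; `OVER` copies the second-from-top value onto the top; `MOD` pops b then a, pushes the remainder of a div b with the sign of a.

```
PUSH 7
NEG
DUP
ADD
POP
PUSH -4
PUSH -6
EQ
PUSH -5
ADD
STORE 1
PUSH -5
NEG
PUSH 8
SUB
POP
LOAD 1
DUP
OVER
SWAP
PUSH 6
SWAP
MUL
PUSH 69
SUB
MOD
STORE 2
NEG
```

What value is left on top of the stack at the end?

PUSH 7  -> [7]
NEG     -> [-7]
DUP     -> [-7, -7]
ADD     -> [-14]
POP     -> []
PUSH -4 -> [-4]
PUSH -6 -> [-4, -6]
EQ      -> [0]
PUSH -5 -> [0, -5]
ADD     -> [-5]
STORE 1 -> []
PUSH -5 -> [-5]
NEG     -> [5]
PUSH 8  -> [5, 8]
SUB     -> [-3]
POP     -> []
LOAD 1  -> [-5]
DUP     -> [-5, -5]
OVER    -> [-5, -5, -5]
SWAP    -> [-5, -5, -5]
PUSH 6  -> [-5, -5, -5, 6]
SWAP    -> [-5, -5, 6, -5]
MUL     -> [-5, -5, -30]
PUSH 69 -> [-5, -5, -30, 69]
SUB     -> [-5, -5, -99]
MOD     -> [-5, -5]
STORE 2 -> [-5]
NEG     -> [5]

5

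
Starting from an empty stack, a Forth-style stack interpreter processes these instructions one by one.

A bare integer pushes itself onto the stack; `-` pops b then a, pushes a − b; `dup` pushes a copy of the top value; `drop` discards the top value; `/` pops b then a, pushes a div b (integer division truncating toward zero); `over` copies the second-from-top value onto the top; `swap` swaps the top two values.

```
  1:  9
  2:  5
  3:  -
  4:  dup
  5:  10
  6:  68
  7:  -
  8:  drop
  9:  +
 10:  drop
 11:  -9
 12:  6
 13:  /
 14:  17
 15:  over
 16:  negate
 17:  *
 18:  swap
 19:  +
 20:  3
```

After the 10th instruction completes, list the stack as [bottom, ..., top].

[]

9    -> 9
5    -> 9 5
-    -> 4
dup  -> 4 4
10   -> 4 4 10
68   -> 4 4 10 68
-    -> 4 4 -58
drop -> 4 4
+    -> 8
drop -> (empty)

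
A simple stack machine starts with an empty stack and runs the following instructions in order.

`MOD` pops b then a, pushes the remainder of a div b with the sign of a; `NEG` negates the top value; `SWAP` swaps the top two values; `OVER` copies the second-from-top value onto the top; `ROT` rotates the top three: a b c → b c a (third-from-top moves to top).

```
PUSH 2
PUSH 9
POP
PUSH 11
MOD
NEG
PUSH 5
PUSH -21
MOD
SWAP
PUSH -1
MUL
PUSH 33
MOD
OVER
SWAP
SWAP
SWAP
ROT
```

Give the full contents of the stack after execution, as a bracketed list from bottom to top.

[5, 2, 5]

PUSH 2   : 2
PUSH 9   : 2 9
POP      : 2
PUSH 11  : 2 11
MOD      : 2
NEG      : -2
PUSH 5   : -2 5
PUSH -21 : -2 5 -21
MOD      : -2 5
SWAP     : 5 -2
PUSH -1  : 5 -2 -1
MUL      : 5 2
PUSH 33  : 5 2 33
MOD      : 5 2
OVER     : 5 2 5
SWAP     : 5 5 2
SWAP     : 5 2 5
SWAP     : 5 5 2
ROT      : 5 2 5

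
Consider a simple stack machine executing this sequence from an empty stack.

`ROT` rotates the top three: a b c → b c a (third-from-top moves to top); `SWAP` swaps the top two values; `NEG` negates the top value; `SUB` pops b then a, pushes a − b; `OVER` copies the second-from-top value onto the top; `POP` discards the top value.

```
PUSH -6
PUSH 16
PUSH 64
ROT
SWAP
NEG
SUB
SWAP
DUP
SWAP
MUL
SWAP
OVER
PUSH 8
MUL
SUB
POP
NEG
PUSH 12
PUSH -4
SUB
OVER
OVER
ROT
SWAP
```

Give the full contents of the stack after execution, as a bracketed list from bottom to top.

[-256, -256, 16, 16]

PUSH -6 → [-6]
PUSH 16 → [-6, 16]
PUSH 64 → [-6, 16, 64]
ROT     → [16, 64, -6]
SWAP    → [16, -6, 64]
NEG     → [16, -6, -64]
SUB     → [16, 58]
SWAP    → [58, 16]
DUP     → [58, 16, 16]
SWAP    → [58, 16, 16]
MUL     → [58, 256]
SWAP    → [256, 58]
OVER    → [256, 58, 256]
PUSH 8  → [256, 58, 256, 8]
MUL     → [256, 58, 2048]
SUB     → [256, -1990]
POP     → [256]
NEG     → [-256]
PUSH 12 → [-256, 12]
PUSH -4 → [-256, 12, -4]
SUB     → [-256, 16]
OVER    → [-256, 16, -256]
OVER    → [-256, 16, -256, 16]
ROT     → [-256, -256, 16, 16]
SWAP    → [-256, -256, 16, 16]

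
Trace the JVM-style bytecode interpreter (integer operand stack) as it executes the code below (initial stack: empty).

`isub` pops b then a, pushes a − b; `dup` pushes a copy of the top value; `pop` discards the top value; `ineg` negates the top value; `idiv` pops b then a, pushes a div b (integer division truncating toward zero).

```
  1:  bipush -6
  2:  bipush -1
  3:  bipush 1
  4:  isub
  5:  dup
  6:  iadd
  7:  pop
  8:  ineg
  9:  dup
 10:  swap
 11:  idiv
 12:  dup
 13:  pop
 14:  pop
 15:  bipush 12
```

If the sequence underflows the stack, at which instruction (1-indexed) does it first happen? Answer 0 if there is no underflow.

0

bipush -6 → -6
bipush -1 → -6 -1
bipush 1  → -6 -1 1
isub      → -6 -2
dup       → -6 -2 -2
iadd      → -6 -4
pop       → -6
ineg      → 6
dup       → 6 6
swap      → 6 6
idiv      → 1
dup       → 1 1
pop       → 1
pop       → (empty)
bipush 12 → 12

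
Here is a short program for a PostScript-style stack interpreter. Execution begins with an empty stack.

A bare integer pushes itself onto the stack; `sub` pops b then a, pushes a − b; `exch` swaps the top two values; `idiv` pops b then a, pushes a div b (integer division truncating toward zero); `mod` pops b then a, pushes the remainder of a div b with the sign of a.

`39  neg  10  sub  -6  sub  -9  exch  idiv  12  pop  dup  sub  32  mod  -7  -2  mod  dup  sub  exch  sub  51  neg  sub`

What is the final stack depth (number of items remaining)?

1

39    [39]
neg   [-39]
10    [-39, 10]
sub   [-49]
-6    [-49, -6]
sub   [-43]
-9    [-43, -9]
exch  [-9, -43]
idiv  [0]
12    [0, 12]
pop   [0]
dup   [0, 0]
sub   [0]
32    [0, 32]
mod   [0]
-7    [0, -7]
-2    [0, -7, -2]
mod   [0, -1]
dup   [0, -1, -1]
sub   [0, 0]
exch  [0, 0]
sub   [0]
51    [0, 51]
neg   [0, -51]
sub   [51]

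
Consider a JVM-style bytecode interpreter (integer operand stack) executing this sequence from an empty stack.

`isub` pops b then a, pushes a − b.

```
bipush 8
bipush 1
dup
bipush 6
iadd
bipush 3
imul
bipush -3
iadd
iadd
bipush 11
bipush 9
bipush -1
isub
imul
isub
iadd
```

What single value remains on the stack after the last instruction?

bipush 8   [8]
bipush 1   [8, 1]
dup        [8, 1, 1]
bipush 6   [8, 1, 1, 6]
iadd       [8, 1, 7]
bipush 3   [8, 1, 7, 3]
imul       [8, 1, 21]
bipush -3  [8, 1, 21, -3]
iadd       [8, 1, 18]
iadd       [8, 19]
bipush 11  [8, 19, 11]
bipush 9   [8, 19, 11, 9]
bipush -1  [8, 19, 11, 9, -1]
isub       [8, 19, 11, 10]
imul       [8, 19, 110]
isub       [8, -91]
iadd       [-83]

-83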